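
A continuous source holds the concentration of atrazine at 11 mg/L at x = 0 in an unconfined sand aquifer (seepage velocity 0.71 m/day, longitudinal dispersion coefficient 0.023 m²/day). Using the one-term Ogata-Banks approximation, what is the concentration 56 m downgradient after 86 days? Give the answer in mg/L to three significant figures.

For a continuous step input, C/C₀ ≈ ½·erfc((x−vt)/(2√(Dt))).
vt = 0.71 × 86 = 61.06 m and 2√(Dt) = 2√(0.023 × 86) = 2.813 m.
Argument (x−vt)/(2√(Dt)) = (56 − 61.06)/2.813 = -1.799; ½·erfc(-1.799) = 0.9945.
C = 11 × 0.9945 = 10.9 mg/L.

10.9 mg/L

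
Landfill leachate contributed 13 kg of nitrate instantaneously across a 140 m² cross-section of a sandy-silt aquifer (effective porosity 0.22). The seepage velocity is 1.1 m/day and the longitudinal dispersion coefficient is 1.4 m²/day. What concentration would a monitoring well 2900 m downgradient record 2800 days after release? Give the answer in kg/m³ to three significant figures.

For an instantaneous plane source, C(x,t) = M/(n_e·A·√(4πDt)) · exp(−(x−vt)²/(4Dt)), with n_e·A the pore (flow) area.
Plume center vt = 1.1 × 2800 = 3080 m, so the well at 2900 m is 180 m upgradient of the peak.
√(4πDt) = 221.9 m, giving peak height M/(n_e·A·√(4πDt)) = 13/(0.22 × 140 × 221.9) = 0.001902 kg/m³.
(x−vt)²/(4Dt) = (-180)²/(4 × 1.4 × 2800) = 2.066; exp(−2.066) = 0.1267.
C = 0.001902 × 0.1267 = 0.000241 kg/m³.

0.000241 kg/m³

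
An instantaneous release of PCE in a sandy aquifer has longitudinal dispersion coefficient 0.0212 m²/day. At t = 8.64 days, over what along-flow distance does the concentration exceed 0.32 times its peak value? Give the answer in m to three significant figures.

1.83 m

The plume is Gaussian with σ = √(2Dt) = √(2 × 0.0212 × 8.64) = 0.6053 m.
C/C_peak = exp(−Δx²/(2σ²)) = 0.32 ⇒ Δx = σ·√(−2 ln 0.32) = 0.6053 × 1.510 = 0.9140 m.
Width = 2Δx = 1.83 m.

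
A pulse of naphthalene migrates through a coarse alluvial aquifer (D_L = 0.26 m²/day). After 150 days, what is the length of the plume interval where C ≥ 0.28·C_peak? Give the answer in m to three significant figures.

28.2 m

The plume is Gaussian with σ = √(2Dt) = √(2 × 0.26 × 150) = 8.832 m.
C/C_peak = exp(−Δx²/(2σ²)) = 0.28 ⇒ Δx = σ·√(−2 ln 0.28) = 8.832 × 1.596 = 14.10 m.
Width = 2Δx = 28.2 m.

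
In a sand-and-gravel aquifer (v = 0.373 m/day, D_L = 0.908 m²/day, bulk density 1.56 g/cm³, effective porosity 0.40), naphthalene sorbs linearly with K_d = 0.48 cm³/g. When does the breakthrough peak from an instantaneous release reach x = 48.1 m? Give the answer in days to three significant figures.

Retardation factor R = 1 + ρ_b·K_d/n = 1 + 1.56 × 0.48/0.40 = 2.872.
Sorption retards both mechanisms: v_R = v/R = 0.1299 m/day, D_R = D/R = 0.3162 m²/day.
Peak time from v_R²t² + 2D_R t − x² = 0: t = (√(D_R² + v_R²x²) − D_R)/v_R².
√(D_R² + v_R²x²) = √(0.3162² + 0.1299² × 48.1²) = 6.256; v_R² = 0.01687.
t = (6.256 − 0.3162)/0.01687 = 352 days.

352 days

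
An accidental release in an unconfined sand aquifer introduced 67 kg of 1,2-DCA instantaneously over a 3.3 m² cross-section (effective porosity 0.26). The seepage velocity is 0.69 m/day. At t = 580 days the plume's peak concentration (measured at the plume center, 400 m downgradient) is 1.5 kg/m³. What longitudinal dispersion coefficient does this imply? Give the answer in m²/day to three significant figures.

0.372 m²/day

At the plume center C_max = M/(n_e·A·√(4πDt)), so D = M²/(4πt·(n_e·A·C_max)²).
n_e·A·C_max = 0.26 × 3.3 × 1.5 = 1.287 kg/m.
D = 67²/(4π × 580 × 1.287²) = 0.372 m²/day.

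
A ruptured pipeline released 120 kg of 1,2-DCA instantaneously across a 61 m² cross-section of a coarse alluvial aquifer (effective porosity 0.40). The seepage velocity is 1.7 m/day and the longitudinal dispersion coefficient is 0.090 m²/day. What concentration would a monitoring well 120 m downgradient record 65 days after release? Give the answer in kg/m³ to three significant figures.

0.0121 kg/m³

For an instantaneous plane source, C(x,t) = M/(n_e·A·√(4πDt)) · exp(−(x−vt)²/(4Dt)), with n_e·A the pore (flow) area.
Plume center vt = 1.7 × 65 = 110.5 m, so the well at 120 m is 9.5 m downgradient of the peak.
√(4πDt) = 8.574 m, giving peak height M/(n_e·A·√(4πDt)) = 120/(0.40 × 61 × 8.574) = 0.5736 kg/m³.
(x−vt)²/(4Dt) = (9.5)²/(4 × 0.090 × 65) = 3.857; exp(−3.857) = 0.02113.
C = 0.5736 × 0.02113 = 0.0121 kg/m³.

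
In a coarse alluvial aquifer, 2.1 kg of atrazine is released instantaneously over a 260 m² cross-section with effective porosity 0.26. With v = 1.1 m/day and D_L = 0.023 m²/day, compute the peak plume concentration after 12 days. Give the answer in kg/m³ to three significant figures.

The peak of an instantaneous 1D plume sits at x = vt; there the Gaussian factor is 1 and C_max = M/(n_e·A·√(4πDt)), where n_e·A is the pore area the mass is dissolved in.
√(4πDt) = √(4π × 0.023 × 12) = 1.862 m, so C_max = 2.1/(0.26 × 260 × 1.862) = 0.0167 kg/m³.

0.0167 kg/m³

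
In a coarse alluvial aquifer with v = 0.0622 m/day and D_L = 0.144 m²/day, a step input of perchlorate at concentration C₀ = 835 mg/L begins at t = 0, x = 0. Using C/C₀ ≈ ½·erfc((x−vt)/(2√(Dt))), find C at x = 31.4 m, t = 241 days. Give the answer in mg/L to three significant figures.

20.4 mg/L

For a continuous step input, C/C₀ ≈ ½·erfc((x−vt)/(2√(Dt))).
vt = 0.0622 × 241 = 14.9902 m and 2√(Dt) = 2√(0.144 × 241) = 11.78 m.
Argument (x−vt)/(2√(Dt)) = (31.4 − 14.9902)/11.78 = 1.393; ½·erfc(1.393) = 0.02442.
C = 835 × 0.02442 = 20.4 mg/L.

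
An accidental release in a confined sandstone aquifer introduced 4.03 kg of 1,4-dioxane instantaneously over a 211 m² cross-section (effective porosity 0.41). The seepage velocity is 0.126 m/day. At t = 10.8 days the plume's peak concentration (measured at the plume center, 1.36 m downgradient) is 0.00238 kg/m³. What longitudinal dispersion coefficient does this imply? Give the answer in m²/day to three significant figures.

2.82 m²/day

At the plume center C_max = M/(n_e·A·√(4πDt)), so D = M²/(4πt·(n_e·A·C_max)²).
n_e·A·C_max = 0.41 × 211 × 0.00238 = 0.2059 kg/m.
D = 4.03²/(4π × 10.8 × 0.2059²) = 2.82 m²/day.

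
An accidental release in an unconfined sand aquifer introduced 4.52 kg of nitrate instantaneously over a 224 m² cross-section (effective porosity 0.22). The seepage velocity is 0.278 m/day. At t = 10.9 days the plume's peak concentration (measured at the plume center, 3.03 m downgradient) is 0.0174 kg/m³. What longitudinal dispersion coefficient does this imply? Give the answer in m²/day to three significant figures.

At the plume center C_max = M/(n_e·A·√(4πDt)), so D = M²/(4πt·(n_e·A·C_max)²).
n_e·A·C_max = 0.22 × 224 × 0.0174 = 0.8575 kg/m.
D = 4.52²/(4π × 10.9 × 0.8575²) = 0.203 m²/day.

0.203 m²/day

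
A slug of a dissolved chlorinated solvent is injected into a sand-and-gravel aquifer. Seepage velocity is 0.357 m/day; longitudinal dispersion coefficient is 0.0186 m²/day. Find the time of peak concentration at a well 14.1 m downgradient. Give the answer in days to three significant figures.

For the 1D instantaneous-source solution, setting ∂C/∂t = 0 at fixed x gives v²t² + 2Dt − x² = 0, so t = (√(D² + v²x²) − D)/v².
√(D² + v²x²) = √(0.0186² + 0.357² × 14.1²) = 5.034; v² = 0.127449.
t = (5.034 − 0.0186)/0.127449 = 39.4 days (vs. the pure-advection estimate x/v = 39.5 d).

39.4 days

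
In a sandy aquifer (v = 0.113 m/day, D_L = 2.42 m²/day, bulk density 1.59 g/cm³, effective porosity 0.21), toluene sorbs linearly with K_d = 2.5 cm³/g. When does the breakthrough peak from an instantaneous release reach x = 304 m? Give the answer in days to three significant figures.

Retardation factor R = 1 + ρ_b·K_d/n = 1 + 1.59 × 2.5/0.21 = 19.93.
Sorption retards both mechanisms: v_R = v/R = 0.005670 m/day, D_R = D/R = 0.1214 m²/day.
Peak time from v_R²t² + 2D_R t − x² = 0: t = (√(D_R² + v_R²x²) − D_R)/v_R².
√(D_R² + v_R²x²) = √(0.1214² + 0.005670² × 304²) = 1.728; v_R² = 3.215e-05.
t = (1.728 − 0.1214)/3.215e-05 = 50000 days.

50000 days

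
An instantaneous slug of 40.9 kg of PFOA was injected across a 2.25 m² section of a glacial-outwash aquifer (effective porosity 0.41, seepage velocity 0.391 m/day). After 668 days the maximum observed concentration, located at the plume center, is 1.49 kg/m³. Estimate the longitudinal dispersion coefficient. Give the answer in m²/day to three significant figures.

0.105 m²/day

At the plume center C_max = M/(n_e·A·√(4πDt)), so D = M²/(4πt·(n_e·A·C_max)²).
n_e·A·C_max = 0.41 × 2.25 × 1.49 = 1.375 kg/m.
D = 40.9²/(4π × 668 × 1.375²) = 0.105 m²/day.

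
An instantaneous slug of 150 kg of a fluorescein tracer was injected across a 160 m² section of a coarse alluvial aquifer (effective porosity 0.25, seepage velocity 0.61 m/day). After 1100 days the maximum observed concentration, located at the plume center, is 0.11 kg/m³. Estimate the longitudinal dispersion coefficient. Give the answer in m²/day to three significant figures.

0.0841 m²/day

At the plume center C_max = M/(n_e·A·√(4πDt)), so D = M²/(4πt·(n_e·A·C_max)²).
n_e·A·C_max = 0.25 × 160 × 0.11 = 4.400 kg/m.
D = 150²/(4π × 1100 × 4.400²) = 0.0841 m²/day.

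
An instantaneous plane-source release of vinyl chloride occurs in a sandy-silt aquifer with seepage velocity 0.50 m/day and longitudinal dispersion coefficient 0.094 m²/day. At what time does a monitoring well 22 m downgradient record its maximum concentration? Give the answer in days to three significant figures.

For the 1D instantaneous-source solution, setting ∂C/∂t = 0 at fixed x gives v²t² + 2Dt − x² = 0, so t = (√(D² + v²x²) − D)/v².
√(D² + v²x²) = √(0.094² + 0.50² × 22²) = 11.00; v² = 0.25.
t = (11.00 − 0.094)/0.25 = 43.6 days (vs. the pure-advection estimate x/v = 44.0 d).

43.6 days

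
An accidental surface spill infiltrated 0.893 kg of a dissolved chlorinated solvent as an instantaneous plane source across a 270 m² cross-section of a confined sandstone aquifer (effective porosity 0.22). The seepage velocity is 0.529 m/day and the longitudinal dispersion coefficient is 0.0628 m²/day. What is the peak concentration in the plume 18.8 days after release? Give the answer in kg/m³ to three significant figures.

0.00390 kg/m³

The peak of an instantaneous 1D plume sits at x = vt; there the Gaussian factor is 1 and C_max = M/(n_e·A·√(4πDt)), where n_e·A is the pore area the mass is dissolved in.
√(4πDt) = √(4π × 0.0628 × 18.8) = 3.852 m, so C_max = 0.893/(0.22 × 270 × 3.852) = 0.00390 kg/m³.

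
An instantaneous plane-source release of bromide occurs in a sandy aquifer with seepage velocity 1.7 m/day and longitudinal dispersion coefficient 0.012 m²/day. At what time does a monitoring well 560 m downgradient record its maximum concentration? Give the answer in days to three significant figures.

329 days

For the 1D instantaneous-source solution, setting ∂C/∂t = 0 at fixed x gives v²t² + 2Dt − x² = 0, so t = (√(D² + v²x²) − D)/v².
√(D² + v²x²) = √(0.012² + 1.7² × 560²) = 952.0; v² = 2.89.
t = (952.0 − 0.012)/2.89 = 329 days (vs. the pure-advection estimate x/v = 329 d).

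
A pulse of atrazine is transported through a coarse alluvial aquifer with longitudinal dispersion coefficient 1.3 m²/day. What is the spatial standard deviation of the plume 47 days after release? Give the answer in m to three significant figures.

11.1 m

Dispersive spreading gives a Gaussian with σ² = 2Dt; advection only shifts the center.
σ = √(2 × 1.3 × 47) = 11.1 m.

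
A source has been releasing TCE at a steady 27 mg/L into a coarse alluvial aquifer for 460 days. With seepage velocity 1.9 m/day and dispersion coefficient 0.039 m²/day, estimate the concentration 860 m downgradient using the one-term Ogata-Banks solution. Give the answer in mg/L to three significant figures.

For a continuous step input, C/C₀ ≈ ½·erfc((x−vt)/(2√(Dt))).
vt = 1.9 × 460 = 874 m and 2√(Dt) = 2√(0.039 × 460) = 8.471 m.
Argument (x−vt)/(2√(Dt)) = (860 − 874)/8.471 = -1.653; ½·erfc(-1.653) = 0.9903.
C = 27 × 0.9903 = 26.7 mg/L.

26.7 mg/L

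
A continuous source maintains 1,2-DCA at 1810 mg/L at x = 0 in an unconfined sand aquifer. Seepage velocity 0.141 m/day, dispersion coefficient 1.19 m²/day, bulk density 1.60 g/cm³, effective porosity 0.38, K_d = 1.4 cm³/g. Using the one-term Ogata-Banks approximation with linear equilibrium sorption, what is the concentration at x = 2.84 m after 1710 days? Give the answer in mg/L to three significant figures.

1640 mg/L

Retardation factor R = 1 + ρ_b·K_d/n = 1 + 1.60 × 1.4/0.38 = 6.895.
Sorption retards both mechanisms: v_R = v/R = 0.02045 m/day, D_R = D/R = 0.1726 m²/day.
v_R·t = 0.02045 × 1710 = 34.9695 m; 2√(D_R t) = 34.36 m; argument = (2.84 − 34.9695)/34.36 = -0.9351.
C = C₀ × ½·erfc(-0.9351) = 1810 × 0.9070 = 1640 mg/L.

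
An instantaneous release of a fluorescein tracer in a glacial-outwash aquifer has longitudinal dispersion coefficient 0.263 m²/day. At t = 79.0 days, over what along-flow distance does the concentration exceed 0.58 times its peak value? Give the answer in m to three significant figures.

The plume is Gaussian with σ = √(2Dt) = √(2 × 0.263 × 79.0) = 6.446 m.
C/C_peak = exp(−Δx²/(2σ²)) = 0.58 ⇒ Δx = σ·√(−2 ln 0.58) = 6.446 × 1.044 = 6.730 m.
Width = 2Δx = 13.5 m.

13.5 m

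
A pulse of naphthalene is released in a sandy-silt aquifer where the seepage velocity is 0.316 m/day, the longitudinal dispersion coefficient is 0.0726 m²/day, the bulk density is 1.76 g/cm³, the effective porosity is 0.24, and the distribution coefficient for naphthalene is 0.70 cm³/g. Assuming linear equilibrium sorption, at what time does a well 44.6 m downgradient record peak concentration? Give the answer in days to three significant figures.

Retardation factor R = 1 + ρ_b·K_d/n = 1 + 1.76 × 0.70/0.24 = 6.133.
Sorption retards both mechanisms: v_R = v/R = 0.05152 m/day, D_R = D/R = 0.01184 m²/day.
Peak time from v_R²t² + 2D_R t − x² = 0: t = (√(D_R² + v_R²x²) − D_R)/v_R².
√(D_R² + v_R²x²) = √(0.01184² + 0.05152² × 44.6²) = 2.298; v_R² = 0.002654.
t = (2.298 − 0.01184)/0.002654 = 861 days.

861 days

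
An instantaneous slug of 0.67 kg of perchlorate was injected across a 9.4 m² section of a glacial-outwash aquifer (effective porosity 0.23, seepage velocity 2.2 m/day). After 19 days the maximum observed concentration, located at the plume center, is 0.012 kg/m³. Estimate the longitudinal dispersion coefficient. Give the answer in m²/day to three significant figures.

At the plume center C_max = M/(n_e·A·√(4πDt)), so D = M²/(4πt·(n_e·A·C_max)²).
n_e·A·C_max = 0.23 × 9.4 × 0.012 = 0.02594 kg/m.
D = 0.67²/(4π × 19 × 0.02594²) = 2.79 m²/day.

2.79 m²/day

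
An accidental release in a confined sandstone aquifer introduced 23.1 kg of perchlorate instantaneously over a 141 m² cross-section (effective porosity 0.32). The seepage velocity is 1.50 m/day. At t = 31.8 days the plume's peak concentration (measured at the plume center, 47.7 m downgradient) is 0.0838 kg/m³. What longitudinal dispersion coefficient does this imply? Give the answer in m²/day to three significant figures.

At the plume center C_max = M/(n_e·A·√(4πDt)), so D = M²/(4πt·(n_e·A·C_max)²).
n_e·A·C_max = 0.32 × 141 × 0.0838 = 3.781 kg/m.
D = 23.1²/(4π × 31.8 × 3.781²) = 0.0934 m²/day.

0.0934 m²/day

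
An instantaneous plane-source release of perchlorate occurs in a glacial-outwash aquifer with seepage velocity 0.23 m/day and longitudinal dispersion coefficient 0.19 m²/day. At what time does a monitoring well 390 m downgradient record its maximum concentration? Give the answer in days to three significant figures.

For the 1D instantaneous-source solution, setting ∂C/∂t = 0 at fixed x gives v²t² + 2Dt − x² = 0, so t = (√(D² + v²x²) − D)/v².
√(D² + v²x²) = √(0.19² + 0.23² × 390²) = 89.70; v² = 0.0529.
t = (89.70 − 0.19)/0.0529 = 1690 days (vs. the pure-advection estimate x/v = 1700 d).

1690 days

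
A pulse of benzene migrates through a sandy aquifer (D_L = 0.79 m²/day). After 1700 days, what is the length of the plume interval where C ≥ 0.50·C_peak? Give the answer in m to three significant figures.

122 m

The plume is Gaussian with σ = √(2Dt) = √(2 × 0.79 × 1700) = 51.83 m.
C/C_peak = exp(−Δx²/(2σ²)) = 0.50 ⇒ Δx = σ·√(−2 ln 0.50) = 51.83 × 1.177 = 61.00 m.
Width = 2Δx = 122 m.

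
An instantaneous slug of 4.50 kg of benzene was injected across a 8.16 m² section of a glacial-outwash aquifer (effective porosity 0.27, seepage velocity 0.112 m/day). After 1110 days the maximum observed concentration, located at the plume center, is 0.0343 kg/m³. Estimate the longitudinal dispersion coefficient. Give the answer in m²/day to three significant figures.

0.254 m²/day

At the plume center C_max = M/(n_e·A·√(4πDt)), so D = M²/(4πt·(n_e·A·C_max)²).
n_e·A·C_max = 0.27 × 8.16 × 0.0343 = 0.07557 kg/m.
D = 4.50²/(4π × 1110 × 0.07557²) = 0.254 m²/day.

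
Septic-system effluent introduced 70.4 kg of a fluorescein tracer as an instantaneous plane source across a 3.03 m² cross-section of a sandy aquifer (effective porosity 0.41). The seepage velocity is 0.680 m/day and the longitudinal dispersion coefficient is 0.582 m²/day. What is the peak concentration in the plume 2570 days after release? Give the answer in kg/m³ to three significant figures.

The peak of an instantaneous 1D plume sits at x = vt; there the Gaussian factor is 1 and C_max = M/(n_e·A·√(4πDt)), where n_e·A is the pore area the mass is dissolved in.
√(4πDt) = √(4π × 0.582 × 2570) = 137.1 m, so C_max = 70.4/(0.41 × 3.03 × 137.1) = 0.413 kg/m³.

0.413 kg/m³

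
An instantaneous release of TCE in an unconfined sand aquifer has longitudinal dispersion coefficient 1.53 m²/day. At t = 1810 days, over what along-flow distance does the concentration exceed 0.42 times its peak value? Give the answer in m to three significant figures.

The plume is Gaussian with σ = √(2Dt) = √(2 × 1.53 × 1810) = 74.42 m.
C/C_peak = exp(−Δx²/(2σ²)) = 0.42 ⇒ Δx = σ·√(−2 ln 0.42) = 74.42 × 1.317 = 98.01 m.
Width = 2Δx = 196 m.

196 m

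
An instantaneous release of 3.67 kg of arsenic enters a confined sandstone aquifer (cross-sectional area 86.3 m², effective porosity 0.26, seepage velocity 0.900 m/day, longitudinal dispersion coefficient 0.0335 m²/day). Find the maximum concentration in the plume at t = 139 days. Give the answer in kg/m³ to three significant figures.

0.0214 kg/m³

The peak of an instantaneous 1D plume sits at x = vt; there the Gaussian factor is 1 and C_max = M/(n_e·A·√(4πDt)), where n_e·A is the pore area the mass is dissolved in.
√(4πDt) = √(4π × 0.0335 × 139) = 7.650 m, so C_max = 3.67/(0.26 × 86.3 × 7.650) = 0.0214 kg/m³.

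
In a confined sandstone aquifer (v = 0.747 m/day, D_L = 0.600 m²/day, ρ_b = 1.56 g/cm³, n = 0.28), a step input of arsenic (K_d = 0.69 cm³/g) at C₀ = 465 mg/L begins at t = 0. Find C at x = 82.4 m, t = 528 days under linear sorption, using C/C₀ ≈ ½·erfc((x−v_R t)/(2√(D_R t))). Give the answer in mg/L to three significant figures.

Retardation factor R = 1 + ρ_b·K_d/n = 1 + 1.56 × 0.69/0.28 = 4.844.
Sorption retards both mechanisms: v_R = v/R = 0.1542 m/day, D_R = D/R = 0.1239 m²/day.
v_R·t = 0.1542 × 528 = 81.4176 m; 2√(D_R t) = 16.18 m; argument = (82.4 − 81.4176)/16.18 = 0.06072.
C = C₀ × ½·erfc(0.06072) = 465 × 0.4658 = 217 mg/L.

217 mg/L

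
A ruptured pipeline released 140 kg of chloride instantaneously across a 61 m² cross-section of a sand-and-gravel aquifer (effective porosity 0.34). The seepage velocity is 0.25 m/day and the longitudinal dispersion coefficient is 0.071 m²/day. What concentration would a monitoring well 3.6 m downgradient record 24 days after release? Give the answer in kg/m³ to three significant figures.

0.627 kg/m³

For an instantaneous plane source, C(x,t) = M/(n_e·A·√(4πDt)) · exp(−(x−vt)²/(4Dt)), with n_e·A the pore (flow) area.
Plume center vt = 0.25 × 24 = 6 m, so the well at 3.6 m is 2.4 m upgradient of the peak.
√(4πDt) = 4.627 m, giving peak height M/(n_e·A·√(4πDt)) = 140/(0.34 × 61 × 4.627) = 1.459 kg/m³.
(x−vt)²/(4Dt) = (-2.4)²/(4 × 0.071 × 24) = 0.8451; exp(−0.8451) = 0.4295.
C = 1.459 × 0.4295 = 0.627 kg/m³.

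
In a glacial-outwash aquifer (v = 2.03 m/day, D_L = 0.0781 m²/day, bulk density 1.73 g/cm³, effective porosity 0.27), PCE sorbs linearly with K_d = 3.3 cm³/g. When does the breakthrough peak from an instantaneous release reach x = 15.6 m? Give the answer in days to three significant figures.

170 days

Retardation factor R = 1 + ρ_b·K_d/n = 1 + 1.73 × 3.3/0.27 = 22.14.
Sorption retards both mechanisms: v_R = v/R = 0.09169 m/day, D_R = D/R = 0.003528 m²/day.
Peak time from v_R²t² + 2D_R t − x² = 0: t = (√(D_R² + v_R²x²) − D_R)/v_R².
√(D_R² + v_R²x²) = √(0.003528² + 0.09169² × 15.6²) = 1.430; v_R² = 0.008407.
t = (1.430 − 0.003528)/0.008407 = 170 days.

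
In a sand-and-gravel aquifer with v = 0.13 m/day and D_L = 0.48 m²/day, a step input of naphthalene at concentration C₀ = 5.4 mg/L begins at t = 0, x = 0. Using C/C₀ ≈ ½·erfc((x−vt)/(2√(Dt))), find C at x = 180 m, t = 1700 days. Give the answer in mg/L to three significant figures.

4.56 mg/L

For a continuous step input, C/C₀ ≈ ½·erfc((x−vt)/(2√(Dt))).
vt = 0.13 × 1700 = 221 m and 2√(Dt) = 2√(0.48 × 1700) = 57.13 m.
Argument (x−vt)/(2√(Dt)) = (180 − 221)/57.13 = -0.7177; ½·erfc(-0.7177) = 0.8449.
C = 5.4 × 0.8449 = 4.56 mg/L.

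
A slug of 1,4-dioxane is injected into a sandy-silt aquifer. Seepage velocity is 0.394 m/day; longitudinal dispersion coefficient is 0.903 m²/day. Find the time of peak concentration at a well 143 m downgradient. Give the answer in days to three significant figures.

For the 1D instantaneous-source solution, setting ∂C/∂t = 0 at fixed x gives v²t² + 2Dt − x² = 0, so t = (√(D² + v²x²) − D)/v².
√(D² + v²x²) = √(0.903² + 0.394² × 143²) = 56.35; v² = 0.155236.
t = (56.35 − 0.903)/0.155236 = 357 days (vs. the pure-advection estimate x/v = 363 d).

357 days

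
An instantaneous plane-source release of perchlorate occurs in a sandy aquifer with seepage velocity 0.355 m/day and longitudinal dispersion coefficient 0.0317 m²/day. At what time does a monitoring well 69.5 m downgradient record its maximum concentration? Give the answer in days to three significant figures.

196 days

For the 1D instantaneous-source solution, setting ∂C/∂t = 0 at fixed x gives v²t² + 2Dt − x² = 0, so t = (√(D² + v²x²) − D)/v².
√(D² + v²x²) = √(0.0317² + 0.355² × 69.5²) = 24.67; v² = 0.126025.
t = (24.67 − 0.0317)/0.126025 = 196 days (vs. the pure-advection estimate x/v = 196 d).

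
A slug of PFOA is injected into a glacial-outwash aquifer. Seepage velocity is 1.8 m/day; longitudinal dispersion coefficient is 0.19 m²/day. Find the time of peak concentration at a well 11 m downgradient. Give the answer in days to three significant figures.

6.05 days

For the 1D instantaneous-source solution, setting ∂C/∂t = 0 at fixed x gives v²t² + 2Dt − x² = 0, so t = (√(D² + v²x²) − D)/v².
√(D² + v²x²) = √(0.19² + 1.8² × 11²) = 19.80; v² = 3.24.
t = (19.80 − 0.19)/3.24 = 6.05 days (vs. the pure-advection estimate x/v = 6.11 d).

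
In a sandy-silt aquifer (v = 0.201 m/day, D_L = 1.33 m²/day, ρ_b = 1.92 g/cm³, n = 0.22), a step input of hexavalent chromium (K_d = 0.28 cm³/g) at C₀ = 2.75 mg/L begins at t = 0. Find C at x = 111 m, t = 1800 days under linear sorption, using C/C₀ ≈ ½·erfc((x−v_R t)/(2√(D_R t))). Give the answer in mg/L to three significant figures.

Retardation factor R = 1 + ρ_b·K_d/n = 1 + 1.92 × 0.28/0.22 = 3.444.
Sorption retards both mechanisms: v_R = v/R = 0.05836 m/day, D_R = D/R = 0.3862 m²/day.
v_R·t = 0.05836 × 1800 = 105.048 m; 2√(D_R t) = 52.73 m; argument = (111 − 105.048)/52.73 = 0.1129.
C = C₀ × ½·erfc(0.1129) = 2.75 × 0.4366 = 1.20 mg/L.

1.20 mg/L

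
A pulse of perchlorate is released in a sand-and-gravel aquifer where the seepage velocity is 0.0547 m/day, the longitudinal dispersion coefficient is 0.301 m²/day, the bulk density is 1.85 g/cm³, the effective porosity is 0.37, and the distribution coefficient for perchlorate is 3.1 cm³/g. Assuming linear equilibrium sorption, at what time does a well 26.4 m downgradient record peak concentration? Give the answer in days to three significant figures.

Retardation factor R = 1 + ρ_b·K_d/n = 1 + 1.85 × 3.1/0.37 = 16.50.
Sorption retards both mechanisms: v_R = v/R = 0.003315 m/day, D_R = D/R = 0.01824 m²/day.
Peak time from v_R²t² + 2D_R t − x² = 0: t = (√(D_R² + v_R²x²) − D_R)/v_R².
√(D_R² + v_R²x²) = √(0.01824² + 0.003315² × 26.4²) = 0.08940; v_R² = 1.099e-05.
t = (0.08940 − 0.01824)/1.099e-05 = 6470 days.

6470 days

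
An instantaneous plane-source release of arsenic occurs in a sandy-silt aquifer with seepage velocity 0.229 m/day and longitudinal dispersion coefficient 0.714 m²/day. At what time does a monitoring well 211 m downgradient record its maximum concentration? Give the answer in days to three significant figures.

For the 1D instantaneous-source solution, setting ∂C/∂t = 0 at fixed x gives v²t² + 2Dt − x² = 0, so t = (√(D² + v²x²) − D)/v².
√(D² + v²x²) = √(0.714² + 0.229² × 211²) = 48.32; v² = 0.052441.
t = (48.32 − 0.714)/0.052441 = 908 days (vs. the pure-advection estimate x/v = 921 d).

908 days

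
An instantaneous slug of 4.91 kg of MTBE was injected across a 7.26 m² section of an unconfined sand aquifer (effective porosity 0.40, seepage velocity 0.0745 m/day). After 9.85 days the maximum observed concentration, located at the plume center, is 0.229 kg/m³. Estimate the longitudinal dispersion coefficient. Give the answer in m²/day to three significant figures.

0.440 m²/day

At the plume center C_max = M/(n_e·A·√(4πDt)), so D = M²/(4πt·(n_e·A·C_max)²).
n_e·A·C_max = 0.40 × 7.26 × 0.229 = 0.6650 kg/m.
D = 4.91²/(4π × 9.85 × 0.6650²) = 0.440 m²/day.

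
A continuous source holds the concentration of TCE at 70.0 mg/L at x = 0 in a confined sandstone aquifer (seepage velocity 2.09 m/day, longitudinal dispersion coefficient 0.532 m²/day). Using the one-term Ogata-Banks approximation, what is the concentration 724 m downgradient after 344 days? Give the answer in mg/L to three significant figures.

27.7 mg/L

For a continuous step input, C/C₀ ≈ ½·erfc((x−vt)/(2√(Dt))).
vt = 2.09 × 344 = 718.96 m and 2√(Dt) = 2√(0.532 × 344) = 27.06 m.
Argument (x−vt)/(2√(Dt)) = (724 − 718.96)/27.06 = 0.1863; ½·erfc(0.1863) = 0.3961.
C = 70.0 × 0.3961 = 27.7 mg/L.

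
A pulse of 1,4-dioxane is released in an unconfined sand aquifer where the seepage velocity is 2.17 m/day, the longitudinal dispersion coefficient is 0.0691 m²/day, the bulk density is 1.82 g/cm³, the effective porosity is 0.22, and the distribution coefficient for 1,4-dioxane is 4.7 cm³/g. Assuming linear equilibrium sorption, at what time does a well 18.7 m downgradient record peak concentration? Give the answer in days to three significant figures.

Retardation factor R = 1 + ρ_b·K_d/n = 1 + 1.82 × 4.7/0.22 = 39.88.
Sorption retards both mechanisms: v_R = v/R = 0.05441 m/day, D_R = D/R = 0.001733 m²/day.
Peak time from v_R²t² + 2D_R t − x² = 0: t = (√(D_R² + v_R²x²) − D_R)/v_R².
√(D_R² + v_R²x²) = √(0.001733² + 0.05441² × 18.7²) = 1.017; v_R² = 0.002960.
t = (1.017 − 0.001733)/0.002960 = 343 days.

343 days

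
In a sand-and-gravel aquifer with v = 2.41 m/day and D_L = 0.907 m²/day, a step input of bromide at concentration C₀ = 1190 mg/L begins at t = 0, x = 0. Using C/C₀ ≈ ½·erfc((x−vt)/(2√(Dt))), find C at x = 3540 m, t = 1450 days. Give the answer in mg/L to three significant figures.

223 mg/L

For a continuous step input, C/C₀ ≈ ½·erfc((x−vt)/(2√(Dt))).
vt = 2.41 × 1450 = 3494.5 m and 2√(Dt) = 2√(0.907 × 1450) = 72.53 m.
Argument (x−vt)/(2√(Dt)) = (3540 − 3494.5)/72.53 = 0.6273; ½·erfc(0.6273) = 0.1875.
C = 1190 × 0.1875 = 223 mg/L.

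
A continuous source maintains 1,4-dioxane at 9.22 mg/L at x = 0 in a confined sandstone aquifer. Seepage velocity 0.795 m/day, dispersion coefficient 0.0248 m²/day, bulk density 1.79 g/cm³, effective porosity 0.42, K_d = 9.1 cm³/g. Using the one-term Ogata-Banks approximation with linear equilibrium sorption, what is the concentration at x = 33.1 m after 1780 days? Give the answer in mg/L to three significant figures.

8.77 mg/L

Retardation factor R = 1 + ρ_b·K_d/n = 1 + 1.79 × 9.1/0.42 = 39.78.
Sorption retards both mechanisms: v_R = v/R = 0.01998 m/day, D_R = D/R = 0.0006234 m²/day.
v_R·t = 0.01998 × 1780 = 35.5644 m; 2√(D_R t) = 2.107 m; argument = (33.1 − 35.5644)/2.107 = -1.170.
C = C₀ × ½·erfc(-1.170) = 9.22 × 0.9510 = 8.77 mg/L.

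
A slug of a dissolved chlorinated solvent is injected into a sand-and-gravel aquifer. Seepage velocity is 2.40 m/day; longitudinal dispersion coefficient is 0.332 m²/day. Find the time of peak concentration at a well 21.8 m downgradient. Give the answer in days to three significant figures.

For the 1D instantaneous-source solution, setting ∂C/∂t = 0 at fixed x gives v²t² + 2Dt − x² = 0, so t = (√(D² + v²x²) − D)/v².
√(D² + v²x²) = √(0.332² + 2.40² × 21.8²) = 52.32; v² = 5.76.
t = (52.32 − 0.332)/5.76 = 9.03 days (vs. the pure-advection estimate x/v = 9.08 d).

9.03 days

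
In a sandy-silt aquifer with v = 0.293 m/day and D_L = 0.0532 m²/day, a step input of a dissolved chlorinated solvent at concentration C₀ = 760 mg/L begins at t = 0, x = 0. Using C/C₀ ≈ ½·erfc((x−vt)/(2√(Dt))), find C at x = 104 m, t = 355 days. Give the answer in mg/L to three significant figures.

381 mg/L

For a continuous step input, C/C₀ ≈ ½·erfc((x−vt)/(2√(Dt))).
vt = 0.293 × 355 = 104.015 m and 2√(Dt) = 2√(0.0532 × 355) = 8.692 m.
Argument (x−vt)/(2√(Dt)) = (104 − 104.015)/8.692 = -0.001726; ½·erfc(-0.001726) = 0.5010.
C = 760 × 0.5010 = 381 mg/L.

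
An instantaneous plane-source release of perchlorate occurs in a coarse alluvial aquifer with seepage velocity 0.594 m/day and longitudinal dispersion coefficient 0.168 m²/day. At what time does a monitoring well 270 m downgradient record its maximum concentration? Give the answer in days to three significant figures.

454 days

For the 1D instantaneous-source solution, setting ∂C/∂t = 0 at fixed x gives v²t² + 2Dt − x² = 0, so t = (√(D² + v²x²) − D)/v².
√(D² + v²x²) = √(0.168² + 0.594² × 270²) = 160.4; v² = 0.352836.
t = (160.4 − 0.168)/0.352836 = 454 days (vs. the pure-advection estimate x/v = 455 d).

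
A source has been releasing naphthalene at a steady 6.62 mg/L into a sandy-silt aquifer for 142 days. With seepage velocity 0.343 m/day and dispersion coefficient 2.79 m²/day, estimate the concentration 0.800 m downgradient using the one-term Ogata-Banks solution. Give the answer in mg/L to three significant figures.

For a continuous step input, C/C₀ ≈ ½·erfc((x−vt)/(2√(Dt))).
vt = 0.343 × 142 = 48.706 m and 2√(Dt) = 2√(2.79 × 142) = 39.81 m.
Argument (x−vt)/(2√(Dt)) = (0.800 − 48.706)/39.81 = -1.203; ½·erfc(-1.203) = 0.9556.
C = 6.62 × 0.9556 = 6.33 mg/L.

6.33 mg/L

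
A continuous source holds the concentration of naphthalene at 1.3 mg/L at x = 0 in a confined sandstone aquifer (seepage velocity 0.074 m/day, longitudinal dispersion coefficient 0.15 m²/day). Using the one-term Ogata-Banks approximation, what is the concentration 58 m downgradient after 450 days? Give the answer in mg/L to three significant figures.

0.0218 mg/L

For a continuous step input, C/C₀ ≈ ½·erfc((x−vt)/(2√(Dt))).
vt = 0.074 × 450 = 33.3 m and 2√(Dt) = 2√(0.15 × 450) = 16.43 m.
Argument (x−vt)/(2√(Dt)) = (58 − 33.3)/16.43 = 1.503; ½·erfc(1.503) = 0.01677.
C = 1.3 × 0.01677 = 0.0218 mg/L.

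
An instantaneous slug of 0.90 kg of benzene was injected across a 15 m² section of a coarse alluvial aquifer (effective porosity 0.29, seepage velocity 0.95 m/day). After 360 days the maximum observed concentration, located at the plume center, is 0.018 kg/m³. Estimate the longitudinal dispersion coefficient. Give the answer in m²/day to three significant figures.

0.0292 m²/day

At the plume center C_max = M/(n_e·A·√(4πDt)), so D = M²/(4πt·(n_e·A·C_max)²).
n_e·A·C_max = 0.29 × 15 × 0.018 = 0.07830 kg/m.
D = 0.90²/(4π × 360 × 0.07830²) = 0.0292 m²/day.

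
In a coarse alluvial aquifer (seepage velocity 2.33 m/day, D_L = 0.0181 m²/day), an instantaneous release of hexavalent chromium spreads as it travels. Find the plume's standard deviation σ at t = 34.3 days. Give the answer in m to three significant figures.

1.11 m

Dispersive spreading gives a Gaussian with σ² = 2Dt; advection only shifts the center.
σ = √(2 × 0.0181 × 34.3) = 1.11 m.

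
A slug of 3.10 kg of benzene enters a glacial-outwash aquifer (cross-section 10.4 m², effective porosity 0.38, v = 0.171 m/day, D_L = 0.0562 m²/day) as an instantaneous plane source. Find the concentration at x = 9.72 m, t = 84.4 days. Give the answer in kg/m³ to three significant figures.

0.0315 kg/m³

For an instantaneous plane source, C(x,t) = M/(n_e·A·√(4πDt)) · exp(−(x−vt)²/(4Dt)), with n_e·A the pore (flow) area.
Plume center vt = 0.171 × 84.4 = 14.4324 m, so the well at 9.72 m is 4.7124 m upgradient of the peak.
√(4πDt) = 7.720 m, giving peak height M/(n_e·A·√(4πDt)) = 3.10/(0.38 × 10.4 × 7.720) = 0.1016 kg/m³.
(x−vt)²/(4Dt) = (-4.7124)²/(4 × 0.0562 × 84.4) = 1.170; exp(−1.170) = 0.3104.
C = 0.1016 × 0.3104 = 0.0315 kg/m³.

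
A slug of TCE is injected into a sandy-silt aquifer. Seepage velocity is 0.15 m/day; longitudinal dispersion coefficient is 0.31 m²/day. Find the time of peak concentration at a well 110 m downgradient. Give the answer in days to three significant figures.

720 days

For the 1D instantaneous-source solution, setting ∂C/∂t = 0 at fixed x gives v²t² + 2Dt − x² = 0, so t = (√(D² + v²x²) − D)/v².
√(D² + v²x²) = √(0.31² + 0.15² × 110²) = 16.50; v² = 0.0225.
t = (16.50 − 0.31)/0.0225 = 720 days (vs. the pure-advection estimate x/v = 733 d).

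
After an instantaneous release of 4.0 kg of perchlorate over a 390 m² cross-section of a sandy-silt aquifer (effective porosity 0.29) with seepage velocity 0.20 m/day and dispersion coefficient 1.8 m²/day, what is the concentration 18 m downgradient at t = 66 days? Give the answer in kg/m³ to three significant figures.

For an instantaneous plane source, C(x,t) = M/(n_e·A·√(4πDt)) · exp(−(x−vt)²/(4Dt)), with n_e·A the pore (flow) area.
Plume center vt = 0.20 × 66 = 13.2 m, so the well at 18 m is 4.8 m downgradient of the peak.
√(4πDt) = 38.64 m, giving peak height M/(n_e·A·√(4πDt)) = 4.0/(0.29 × 390 × 38.64) = 0.0009153 kg/m³.
(x−vt)²/(4Dt) = (4.8)²/(4 × 1.8 × 66) = 0.04848; exp(−0.04848) = 0.9527.
C = 0.0009153 × 0.9527 = 0.000872 kg/m³.

0.000872 kg/m³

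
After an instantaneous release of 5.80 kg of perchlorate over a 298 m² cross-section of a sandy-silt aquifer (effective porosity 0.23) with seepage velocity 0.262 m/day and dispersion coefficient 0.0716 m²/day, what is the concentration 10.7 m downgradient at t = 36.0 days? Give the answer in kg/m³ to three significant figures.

For an instantaneous plane source, C(x,t) = M/(n_e·A·√(4πDt)) · exp(−(x−vt)²/(4Dt)), with n_e·A the pore (flow) area.
Plume center vt = 0.262 × 36.0 = 9.432 m, so the well at 10.7 m is 1.268 m downgradient of the peak.
√(4πDt) = 5.691 m, giving peak height M/(n_e·A·√(4πDt)) = 5.80/(0.23 × 298 × 5.691) = 0.01487 kg/m³.
(x−vt)²/(4Dt) = (1.268)²/(4 × 0.0716 × 36.0) = 0.1559; exp(−0.1559) = 0.8556.
C = 0.01487 × 0.8556 = 0.0127 kg/m³.

0.0127 kg/m³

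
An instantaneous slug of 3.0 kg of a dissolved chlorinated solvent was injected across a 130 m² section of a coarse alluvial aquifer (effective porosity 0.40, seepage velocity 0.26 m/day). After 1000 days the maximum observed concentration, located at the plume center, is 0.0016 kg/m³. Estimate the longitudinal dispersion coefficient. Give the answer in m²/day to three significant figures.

0.103 m²/day

At the plume center C_max = M/(n_e·A·√(4πDt)), so D = M²/(4πt·(n_e·A·C_max)²).
n_e·A·C_max = 0.40 × 130 × 0.0016 = 0.08320 kg/m.
D = 3.0²/(4π × 1000 × 0.08320²) = 0.103 m²/day.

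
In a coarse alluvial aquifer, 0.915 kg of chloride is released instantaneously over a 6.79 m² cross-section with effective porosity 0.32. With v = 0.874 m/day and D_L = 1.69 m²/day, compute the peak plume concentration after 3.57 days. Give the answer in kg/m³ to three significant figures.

The peak of an instantaneous 1D plume sits at x = vt; there the Gaussian factor is 1 and C_max = M/(n_e·A·√(4πDt)), where n_e·A is the pore area the mass is dissolved in.
√(4πDt) = √(4π × 1.69 × 3.57) = 8.707 m, so C_max = 0.915/(0.32 × 6.79 × 8.707) = 0.0484 kg/m³.

0.0484 kg/m³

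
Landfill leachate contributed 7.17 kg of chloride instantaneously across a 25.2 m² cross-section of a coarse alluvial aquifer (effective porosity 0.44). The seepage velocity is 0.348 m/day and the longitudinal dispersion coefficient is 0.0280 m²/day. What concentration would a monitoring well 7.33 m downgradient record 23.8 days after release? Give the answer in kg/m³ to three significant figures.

For an instantaneous plane source, C(x,t) = M/(n_e·A·√(4πDt)) · exp(−(x−vt)²/(4Dt)), with n_e·A the pore (flow) area.
Plume center vt = 0.348 × 23.8 = 8.2824 m, so the well at 7.33 m is 0.9524 m upgradient of the peak.
√(4πDt) = 2.894 m, giving peak height M/(n_e·A·√(4πDt)) = 7.17/(0.44 × 25.2 × 2.894) = 0.2234 kg/m³.
(x−vt)²/(4Dt) = (-0.9524)²/(4 × 0.0280 × 23.8) = 0.3403; exp(−0.3403) = 0.7116.
C = 0.2234 × 0.7116 = 0.159 kg/m³.

0.159 kg/m³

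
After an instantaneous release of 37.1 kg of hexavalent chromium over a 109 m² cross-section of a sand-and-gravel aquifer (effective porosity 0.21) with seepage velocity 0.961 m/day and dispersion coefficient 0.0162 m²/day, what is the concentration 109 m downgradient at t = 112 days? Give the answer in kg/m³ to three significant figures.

For an instantaneous plane source, C(x,t) = M/(n_e·A·√(4πDt)) · exp(−(x−vt)²/(4Dt)), with n_e·A the pore (flow) area.
Plume center vt = 0.961 × 112 = 107.632 m, so the well at 109 m is 1.368 m downgradient of the peak.
√(4πDt) = 4.775 m, giving peak height M/(n_e·A·√(4πDt)) = 37.1/(0.21 × 109 × 4.775) = 0.3394 kg/m³.
(x−vt)²/(4Dt) = (1.368)²/(4 × 0.0162 × 112) = 0.2579; exp(−0.2579) = 0.7727.
C = 0.3394 × 0.7727 = 0.262 kg/m³.

0.262 kg/m³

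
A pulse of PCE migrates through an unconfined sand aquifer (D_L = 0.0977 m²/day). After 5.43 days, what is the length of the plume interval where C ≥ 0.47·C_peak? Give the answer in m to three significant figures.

The plume is Gaussian with σ = √(2Dt) = √(2 × 0.0977 × 5.43) = 1.030 m.
C/C_peak = exp(−Δx²/(2σ²)) = 0.47 ⇒ Δx = σ·√(−2 ln 0.47) = 1.030 × 1.229 = 1.266 m.
Width = 2Δx = 2.53 m.

2.53 m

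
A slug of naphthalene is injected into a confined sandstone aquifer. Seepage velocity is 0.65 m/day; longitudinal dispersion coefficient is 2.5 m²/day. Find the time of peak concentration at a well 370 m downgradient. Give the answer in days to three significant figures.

563 days

For the 1D instantaneous-source solution, setting ∂C/∂t = 0 at fixed x gives v²t² + 2Dt − x² = 0, so t = (√(D² + v²x²) − D)/v².
√(D² + v²x²) = √(2.5² + 0.65² × 370²) = 240.5; v² = 0.4225.
t = (240.5 − 2.5)/0.4225 = 563 days (vs. the pure-advection estimate x/v = 569 d).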